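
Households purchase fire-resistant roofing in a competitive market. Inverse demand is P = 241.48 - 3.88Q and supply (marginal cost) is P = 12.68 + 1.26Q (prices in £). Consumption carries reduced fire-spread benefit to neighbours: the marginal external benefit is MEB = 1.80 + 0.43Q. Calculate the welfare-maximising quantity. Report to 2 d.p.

Social marginal benefit = demand + MEB = 243.28 - 3.45Q.
Set SMB = MC: 243.28 - 3.45Q = 12.68 + 1.26Q → Q* = 48.9597.

Q* = 48.96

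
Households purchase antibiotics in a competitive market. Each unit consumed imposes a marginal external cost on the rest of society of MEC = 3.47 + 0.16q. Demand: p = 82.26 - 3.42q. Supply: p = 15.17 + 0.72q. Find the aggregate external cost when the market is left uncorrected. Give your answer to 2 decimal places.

Market equilibrium (private): 15.17 + 0.72q = 82.26 - 3.42q → q_m = 16.2053.
Total external cost = ∫₀^{q_m} (3.47 + 0.16q) dq = 3.47×16.2053 + ½×0.16×16.2053² = 77.2413.

77.24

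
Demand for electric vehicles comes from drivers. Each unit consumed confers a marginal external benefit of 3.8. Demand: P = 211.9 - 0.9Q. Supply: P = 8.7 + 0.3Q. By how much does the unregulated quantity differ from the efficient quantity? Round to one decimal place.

Market equilibrium (private): 8.7 + 0.3Q = 211.9 - 0.9Q → Q_m = 169.3333.
Social marginal benefit = demand + MEB = 215.7 - 0.9Q.
Set SMB = MC: 215.7 - 0.9Q = 8.7 + 0.3Q → Q* = 172.5000.
Gap = |169.3333 − 172.5000| = 3.1667.

3.2 units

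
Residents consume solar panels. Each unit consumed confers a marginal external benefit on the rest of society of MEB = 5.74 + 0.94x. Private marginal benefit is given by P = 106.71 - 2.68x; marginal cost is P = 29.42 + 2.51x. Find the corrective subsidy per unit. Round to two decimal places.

subsidy = 24.10 per unit

Social marginal benefit = demand + MEB = 112.45 - 1.74x.
Set SMB = MC: 112.45 - 1.74x = 29.42 + 2.51x → x* = 19.5365.
The Pigouvian subsidy equals MEB at x*: 5.74 + 0.94×19.5365 = 24.1043.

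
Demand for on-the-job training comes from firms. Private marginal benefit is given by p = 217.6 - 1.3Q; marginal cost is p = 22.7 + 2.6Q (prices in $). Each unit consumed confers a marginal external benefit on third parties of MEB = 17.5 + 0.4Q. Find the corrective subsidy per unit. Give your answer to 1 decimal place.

Social marginal benefit = demand + MEB = 235.1 - 0.9Q.
Set SMB = MC: 235.1 - 0.9Q = 22.7 + 2.6Q → Q* = 60.6857.
The Pigouvian subsidy equals MEB at Q*: 17.5 + 0.4×60.6857 = 41.7743.

subsidy = $41.8 per unit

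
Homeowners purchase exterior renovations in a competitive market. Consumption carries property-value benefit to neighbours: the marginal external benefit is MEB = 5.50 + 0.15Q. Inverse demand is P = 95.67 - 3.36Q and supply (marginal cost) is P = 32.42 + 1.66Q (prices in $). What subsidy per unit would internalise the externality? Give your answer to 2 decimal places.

subsidy = $7.62 per unit

Social marginal benefit = demand + MEB = 101.17 - 3.21Q.
Set SMB = MC: 101.17 - 3.21Q = 32.42 + 1.66Q → Q* = 14.1170.
The Pigouvian subsidy equals MEB at Q*: 5.50 + 0.15×14.1170 = 7.6176.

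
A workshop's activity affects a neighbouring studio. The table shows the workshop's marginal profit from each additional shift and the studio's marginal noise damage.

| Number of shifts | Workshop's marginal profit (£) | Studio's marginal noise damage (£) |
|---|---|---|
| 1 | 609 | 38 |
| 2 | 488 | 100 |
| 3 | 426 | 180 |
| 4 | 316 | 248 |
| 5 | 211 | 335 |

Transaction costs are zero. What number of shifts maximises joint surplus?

4

Bargaining reaches the level where marginal profit last exceeds marginal noise damage.
That holds through level 4 (316 ≥ 248) but not at 5 (211 < 335).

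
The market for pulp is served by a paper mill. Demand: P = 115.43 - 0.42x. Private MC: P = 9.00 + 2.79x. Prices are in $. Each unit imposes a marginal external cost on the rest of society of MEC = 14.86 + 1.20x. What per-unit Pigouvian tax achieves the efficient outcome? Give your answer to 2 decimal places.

tax = $39.78 per unit

Social marginal cost = private MC + MEC = 23.86 + 3.99x.
Set SMC = demand: 23.86 + 3.99x = 115.43 - 0.42x → x* = 20.7642.
The Pigouvian tax equals MEC at x*: 14.86 + 1.20×20.7642 = 39.7770.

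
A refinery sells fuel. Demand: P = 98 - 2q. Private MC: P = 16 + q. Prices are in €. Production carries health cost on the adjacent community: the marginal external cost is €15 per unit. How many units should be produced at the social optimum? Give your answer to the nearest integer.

Social marginal cost = private MC + MEC = 31 + q.
Set SMC = demand: 31 + q = 98 - 2q → q* = 22.3333.

q* = 22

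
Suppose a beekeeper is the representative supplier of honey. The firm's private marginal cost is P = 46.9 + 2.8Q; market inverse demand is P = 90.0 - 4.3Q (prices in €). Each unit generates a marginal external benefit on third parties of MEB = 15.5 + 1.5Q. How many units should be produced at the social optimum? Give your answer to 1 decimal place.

Social marginal cost = private MC − MEB = 31.4 + 1.3Q.
Set SMC = demand: 31.4 + 1.3Q = 90.0 - 4.3Q → Q* = 10.4643.

Q* = 10.5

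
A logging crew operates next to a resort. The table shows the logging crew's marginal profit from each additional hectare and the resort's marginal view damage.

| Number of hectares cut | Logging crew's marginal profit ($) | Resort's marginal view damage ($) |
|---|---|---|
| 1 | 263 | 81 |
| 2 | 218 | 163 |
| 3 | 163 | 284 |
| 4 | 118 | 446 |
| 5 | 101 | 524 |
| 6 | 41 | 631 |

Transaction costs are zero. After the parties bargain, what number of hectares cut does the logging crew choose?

Bargaining reaches the level where marginal profit last exceeds marginal view damage.
That holds through level 2 (218 ≥ 163) but not at 3 (163 < 284).

2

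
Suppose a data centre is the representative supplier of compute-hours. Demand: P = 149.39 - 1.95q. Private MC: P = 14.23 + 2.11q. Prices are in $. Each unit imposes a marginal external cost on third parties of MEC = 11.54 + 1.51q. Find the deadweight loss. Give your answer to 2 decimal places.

Market equilibrium (private): 14.23 + 2.11q = 149.39 - 1.95q → q_m = 33.2906.
Social marginal cost = private MC + MEC = 25.77 + 3.62q.
Set SMC = demand: 25.77 + 3.62q = 149.39 - 1.95q → q* = 22.1939.
Between q* and q_m the wedge SMC − demand runs linearly from 0 to MEC(q_m), so the loss is a triangle.
DWL = ½ × 11.0967 × 61.8089 = 342.9374.

DWL = $342.94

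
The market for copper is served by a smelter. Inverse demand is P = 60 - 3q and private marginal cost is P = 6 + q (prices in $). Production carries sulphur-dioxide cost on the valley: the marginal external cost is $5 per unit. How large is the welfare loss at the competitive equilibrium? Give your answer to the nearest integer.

DWL = $3

Market equilibrium (private): 6 + q = 60 - 3q → q_m = 13.5000.
Social marginal cost = private MC + MEC = 11 + q.
Set SMC = demand: 11 + q = 60 - 3q → q* = 12.2500.
Height of the DWL triangle at q_m is SMC(q_m) − demand(q_m) = MEC(q_m) = 5.0000.
DWL = ½ × 1.2500 × 5.0000 = 3.1250.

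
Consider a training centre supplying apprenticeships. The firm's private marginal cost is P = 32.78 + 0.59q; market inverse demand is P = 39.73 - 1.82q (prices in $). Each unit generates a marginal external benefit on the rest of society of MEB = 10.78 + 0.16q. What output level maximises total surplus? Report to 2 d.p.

q* = 7.88

Social marginal cost = private MC − MEB = 22.00 + 0.43q.
Set SMC = demand: 22.00 + 0.43q = 39.73 - 1.82q → q* = 7.8800.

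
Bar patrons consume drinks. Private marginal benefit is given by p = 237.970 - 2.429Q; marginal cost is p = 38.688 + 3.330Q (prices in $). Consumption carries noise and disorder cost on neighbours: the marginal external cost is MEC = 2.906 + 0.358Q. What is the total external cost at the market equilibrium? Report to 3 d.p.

$314.894

Market equilibrium (private): 38.688 + 3.330Q = 237.970 - 2.429Q → Q_m = 34.6036.
Total external cost = ∫₀^{Q_m} (2.906 + 0.358Q) dQ = 2.906×34.6036 + ½×0.358×34.6036² = 314.8943.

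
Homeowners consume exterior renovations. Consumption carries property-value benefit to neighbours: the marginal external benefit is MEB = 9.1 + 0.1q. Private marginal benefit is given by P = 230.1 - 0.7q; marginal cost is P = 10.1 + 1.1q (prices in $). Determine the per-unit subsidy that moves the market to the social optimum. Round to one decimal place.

subsidy = $22.6 per unit

Social marginal benefit = demand + MEB = 239.2 - 0.6q.
Set SMB = MC: 239.2 - 0.6q = 10.1 + 1.1q → q* = 134.7647.
The Pigouvian subsidy equals MEB at q*: 9.1 + 0.1×134.7647 = 22.5765.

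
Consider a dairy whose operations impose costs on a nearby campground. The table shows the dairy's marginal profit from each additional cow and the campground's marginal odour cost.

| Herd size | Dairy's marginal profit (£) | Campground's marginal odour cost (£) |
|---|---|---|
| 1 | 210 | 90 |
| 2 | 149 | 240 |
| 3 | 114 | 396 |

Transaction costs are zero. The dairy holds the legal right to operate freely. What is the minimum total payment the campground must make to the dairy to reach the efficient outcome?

Left alone the dairy would choose level 3 (marginal profit stays positive).
Efficient level: k* = 1 (marginal profit ≥ marginal odour cost through 1).
The campground must at least cover the dairy's forgone profit from cutting 3→1: 149 + 114 = 263.

£263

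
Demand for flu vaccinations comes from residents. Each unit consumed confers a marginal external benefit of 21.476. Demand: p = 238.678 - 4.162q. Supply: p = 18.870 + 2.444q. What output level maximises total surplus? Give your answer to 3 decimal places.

q* = 36.525

Social marginal benefit = demand + MEB = 260.154 - 4.162q.
Set SMB = MC: 260.154 - 4.162q = 18.870 + 2.444q → q* = 36.5250.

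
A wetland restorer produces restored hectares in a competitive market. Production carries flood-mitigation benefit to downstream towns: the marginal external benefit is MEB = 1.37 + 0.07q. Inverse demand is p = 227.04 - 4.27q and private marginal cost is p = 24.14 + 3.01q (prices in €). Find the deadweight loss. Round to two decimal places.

Market equilibrium (private): 24.14 + 3.01q = 227.04 - 4.27q → q_m = 27.8709.
Social marginal cost = private MC − MEB = 22.77 + 2.94q.
Set SMC = demand: 22.77 + 2.94q = 227.04 - 4.27q → q* = 28.3315.
The loss is the area between SMC and demand from q* to q_m; with linear curves that's a triangle of height MEB(q_m).
DWL = ½ × 0.4606 × 3.3210 = 0.7648.

DWL = €0.76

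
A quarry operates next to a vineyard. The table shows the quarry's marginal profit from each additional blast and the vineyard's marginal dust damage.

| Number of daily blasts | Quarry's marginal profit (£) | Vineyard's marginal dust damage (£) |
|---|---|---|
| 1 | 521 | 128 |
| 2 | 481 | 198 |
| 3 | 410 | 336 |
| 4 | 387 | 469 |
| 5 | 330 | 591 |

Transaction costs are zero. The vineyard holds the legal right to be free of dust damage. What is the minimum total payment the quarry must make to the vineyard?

Efficient level: marginal profit ≥ marginal dust damage through level 3, so k* = 3.
With the vineyard holding the right, the quarry must at least compensate total damage at k*: 128 + 198 + 336 = 662.

£662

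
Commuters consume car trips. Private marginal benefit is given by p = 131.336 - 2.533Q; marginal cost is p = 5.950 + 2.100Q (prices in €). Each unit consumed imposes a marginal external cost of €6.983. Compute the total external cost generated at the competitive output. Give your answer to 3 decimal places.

Market equilibrium (private): 5.950 + 2.100Q = 131.336 - 2.533Q → Q_m = 27.0637.
Total external cost = MEC × Q_m = 6.983 × 27.0637 = 188.9858.

€188.986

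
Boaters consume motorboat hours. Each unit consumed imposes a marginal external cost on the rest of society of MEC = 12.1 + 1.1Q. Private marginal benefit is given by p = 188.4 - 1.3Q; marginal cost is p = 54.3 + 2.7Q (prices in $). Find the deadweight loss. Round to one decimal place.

DWL = $235.2

Market equilibrium (private): 54.3 + 2.7Q = 188.4 - 1.3Q → Q_m = 33.5250.
Social marginal benefit = demand − MEC = 176.3 - 2.4Q.
Set SMB = MC: 176.3 - 2.4Q = 54.3 + 2.7Q → Q* = 23.9216.
Height of the DWL triangle at Q_m is MC(Q_m) − SMB(Q_m) = MEC(Q_m) = 48.9775.
DWL = ½ × 9.6034 × 48.9775 = 235.1753.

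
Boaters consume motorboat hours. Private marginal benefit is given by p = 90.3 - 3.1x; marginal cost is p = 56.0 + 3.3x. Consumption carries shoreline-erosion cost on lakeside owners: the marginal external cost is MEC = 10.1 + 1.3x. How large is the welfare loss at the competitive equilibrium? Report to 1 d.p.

Market equilibrium (private): 56.0 + 3.3x = 90.3 - 3.1x → x_m = 5.3594.
Social marginal benefit = demand − MEC = 80.2 - 4.4x.
Set SMB = MC: 80.2 - 4.4x = 56.0 + 3.3x → x* = 3.1429.
The loss is the area between SMB and MC from x* to x_m; with linear curves that's a triangle of height MEC(x_m).
DWL = ½ × 2.2165 × 17.0672 = 18.9147.

DWL = 18.9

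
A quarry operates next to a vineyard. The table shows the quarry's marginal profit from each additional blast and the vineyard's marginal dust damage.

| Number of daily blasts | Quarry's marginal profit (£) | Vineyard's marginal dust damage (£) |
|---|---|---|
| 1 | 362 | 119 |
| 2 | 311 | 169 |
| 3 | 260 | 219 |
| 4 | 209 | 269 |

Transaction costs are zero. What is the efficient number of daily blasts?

Bargaining reaches the level where marginal profit last exceeds marginal dust damage.
That holds through level 3 (260 ≥ 219) but not at 4 (209 < 269).

3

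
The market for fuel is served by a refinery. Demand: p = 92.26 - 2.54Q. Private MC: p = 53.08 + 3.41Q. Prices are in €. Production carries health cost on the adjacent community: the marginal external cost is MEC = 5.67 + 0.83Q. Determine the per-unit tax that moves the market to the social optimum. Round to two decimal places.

Social marginal cost = private MC + MEC = 58.75 + 4.24Q.
Set SMC = demand: 58.75 + 4.24Q = 92.26 - 2.54Q → Q* = 4.9425.
The Pigouvian tax equals MEC at Q*: 5.67 + 0.83×4.9425 = 9.7723.

tax = €9.77 per unit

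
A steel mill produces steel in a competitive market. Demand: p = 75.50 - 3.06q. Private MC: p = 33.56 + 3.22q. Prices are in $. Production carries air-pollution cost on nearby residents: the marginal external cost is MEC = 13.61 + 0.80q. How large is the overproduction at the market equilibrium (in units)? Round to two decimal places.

2.68 units

Market equilibrium (private): 33.56 + 3.22q = 75.50 - 3.06q → q_m = 6.6783.
Social marginal cost = private MC + MEC = 47.17 + 4.02q.
Set SMC = demand: 47.17 + 4.02q = 75.50 - 3.06q → q* = 4.0014.
Gap = |6.6783 − 4.0014| = 2.6769.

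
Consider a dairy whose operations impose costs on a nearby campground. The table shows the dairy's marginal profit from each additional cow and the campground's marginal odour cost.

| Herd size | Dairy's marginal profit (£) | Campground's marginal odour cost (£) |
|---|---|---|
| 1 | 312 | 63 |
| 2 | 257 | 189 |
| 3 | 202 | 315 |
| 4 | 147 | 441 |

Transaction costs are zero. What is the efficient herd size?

2

Bargaining reaches the level where marginal profit last exceeds marginal odour cost.
That holds through level 2 (257 ≥ 189) but not at 3 (202 < 315).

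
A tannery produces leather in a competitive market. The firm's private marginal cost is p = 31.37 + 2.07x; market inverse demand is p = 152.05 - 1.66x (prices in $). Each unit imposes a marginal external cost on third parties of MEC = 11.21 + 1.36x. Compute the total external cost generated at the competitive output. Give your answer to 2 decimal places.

Market equilibrium (private): 31.37 + 2.07x = 152.05 - 1.66x → x_m = 32.3539.
Total external cost = ∫₀^{x_m} (11.21 + 1.36x) dx = 11.21×32.3539 + ½×1.36×32.3539² = 1074.4941.

$1074.49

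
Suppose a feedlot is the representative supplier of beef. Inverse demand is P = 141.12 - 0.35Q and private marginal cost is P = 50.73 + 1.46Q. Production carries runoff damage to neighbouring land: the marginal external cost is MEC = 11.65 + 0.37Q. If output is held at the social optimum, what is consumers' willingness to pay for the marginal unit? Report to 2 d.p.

P = 128.48

Social marginal cost = private MC + MEC = 62.38 + 1.83Q.
Set SMC = demand: 62.38 + 1.83Q = 141.12 - 0.35Q → Q* = 36.1193.
Consumer price on the demand curve at Q*: 141.12 − 0.35×36.1193 = 128.4782.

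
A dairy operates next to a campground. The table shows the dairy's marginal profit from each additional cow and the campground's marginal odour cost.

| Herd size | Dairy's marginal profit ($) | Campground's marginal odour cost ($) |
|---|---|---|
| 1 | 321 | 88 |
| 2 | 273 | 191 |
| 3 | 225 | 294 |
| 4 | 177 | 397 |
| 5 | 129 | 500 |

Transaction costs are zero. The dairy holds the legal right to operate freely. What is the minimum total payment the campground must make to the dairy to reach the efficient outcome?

$531

Left alone the dairy would choose level 5 (marginal profit stays positive).
Efficient level: k* = 2 (marginal profit ≥ marginal odour cost through 2).
The campground must at least cover the dairy's forgone profit from cutting 5→2: 225 + 177 + 129 = 531.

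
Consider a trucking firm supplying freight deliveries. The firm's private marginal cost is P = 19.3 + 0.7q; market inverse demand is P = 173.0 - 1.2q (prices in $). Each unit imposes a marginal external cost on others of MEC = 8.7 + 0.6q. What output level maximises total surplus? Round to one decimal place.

Social marginal cost = private MC + MEC = 28.0 + 1.3q.
Set SMC = demand: 28.0 + 1.3q = 173.0 - 1.2q → q* = 58.0000.

q* = 58.0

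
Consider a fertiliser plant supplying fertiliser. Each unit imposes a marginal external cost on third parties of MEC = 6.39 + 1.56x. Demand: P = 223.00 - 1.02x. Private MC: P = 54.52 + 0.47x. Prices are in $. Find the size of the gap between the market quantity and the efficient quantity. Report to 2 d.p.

Market equilibrium (private): 54.52 + 0.47x = 223.00 - 1.02x → x_m = 113.0738.
Social marginal cost = private MC + MEC = 60.91 + 2.03x.
Set SMC = demand: 60.91 + 2.03x = 223.00 - 1.02x → x* = 53.1443.
Gap = |113.0738 − 53.1443| = 59.9295.

59.93 units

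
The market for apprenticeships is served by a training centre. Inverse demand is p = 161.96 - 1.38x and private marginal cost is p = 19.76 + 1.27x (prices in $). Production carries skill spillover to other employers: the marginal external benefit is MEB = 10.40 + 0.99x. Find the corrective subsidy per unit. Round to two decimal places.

Social marginal cost = private MC − MEB = 9.36 + 0.28x.
Set SMC = demand: 9.36 + 0.28x = 161.96 - 1.38x → x* = 91.9277.
The Pigouvian subsidy equals MEB at x*: 10.40 + 0.99×91.9277 = 101.4084.

subsidy = $101.41 per unit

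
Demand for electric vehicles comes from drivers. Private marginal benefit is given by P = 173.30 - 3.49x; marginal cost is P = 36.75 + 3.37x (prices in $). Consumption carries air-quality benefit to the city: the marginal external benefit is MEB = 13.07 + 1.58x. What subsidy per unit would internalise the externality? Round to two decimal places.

subsidy = $57.84 per unit

Social marginal benefit = demand + MEB = 186.37 - 1.91x.
Set SMB = MC: 186.37 - 1.91x = 36.75 + 3.37x → x* = 28.3371.
The Pigouvian subsidy equals MEB at x*: 13.07 + 1.58×28.3371 = 57.8426.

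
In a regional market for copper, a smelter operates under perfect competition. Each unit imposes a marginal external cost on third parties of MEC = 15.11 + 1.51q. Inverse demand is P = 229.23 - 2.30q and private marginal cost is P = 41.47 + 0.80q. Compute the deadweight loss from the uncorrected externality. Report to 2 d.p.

DWL = 1231.73

Market equilibrium (private): 41.47 + 0.80q = 229.23 - 2.30q → q_m = 60.5677.
Social marginal cost = private MC + MEC = 56.58 + 2.31q.
Set SMC = demand: 56.58 + 2.31q = 229.23 - 2.30q → q* = 37.4512.
Between q* and q_m the wedge SMC − demand runs linearly from 0 to MEC(q_m), so the loss is a triangle.
DWL = ½ × 23.1165 × 106.5673 = 1231.7315.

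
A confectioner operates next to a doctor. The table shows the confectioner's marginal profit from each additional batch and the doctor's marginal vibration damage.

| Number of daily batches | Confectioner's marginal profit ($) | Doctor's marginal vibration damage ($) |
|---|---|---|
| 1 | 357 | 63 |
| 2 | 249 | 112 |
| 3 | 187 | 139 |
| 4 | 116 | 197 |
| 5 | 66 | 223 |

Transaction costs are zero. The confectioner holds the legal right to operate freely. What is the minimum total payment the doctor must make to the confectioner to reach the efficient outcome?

$182

Left alone the confectioner would choose level 5 (marginal profit stays positive).
Efficient level: k* = 3 (marginal profit ≥ marginal vibration damage through 3).
The doctor must at least cover the confectioner's forgone profit from cutting 5→3: 116 + 66 = 182.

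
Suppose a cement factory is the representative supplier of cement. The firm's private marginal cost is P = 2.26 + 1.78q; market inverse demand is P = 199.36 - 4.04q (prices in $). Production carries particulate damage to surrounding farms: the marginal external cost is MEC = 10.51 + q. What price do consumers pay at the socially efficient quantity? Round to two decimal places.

Social marginal cost = private MC + MEC = 12.77 + 2.78q.
Set SMC = demand: 12.77 + 2.78q = 199.36 - 4.04q → q* = 27.3592.
Consumer price on the demand curve at q*: 199.36 − 4.04×27.3592 = 88.8288.

P = $88.83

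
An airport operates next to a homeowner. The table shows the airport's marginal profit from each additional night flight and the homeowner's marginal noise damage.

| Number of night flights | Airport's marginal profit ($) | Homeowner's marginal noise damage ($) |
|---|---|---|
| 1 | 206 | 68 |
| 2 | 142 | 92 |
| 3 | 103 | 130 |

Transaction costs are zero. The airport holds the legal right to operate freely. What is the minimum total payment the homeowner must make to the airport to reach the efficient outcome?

Left alone the airport would choose level 3 (marginal profit stays positive).
Efficient level: k* = 2 (marginal profit ≥ marginal noise damage through 2).
The homeowner must at least cover the airport's forgone profit from cutting 3→2: 103 = 103.

$103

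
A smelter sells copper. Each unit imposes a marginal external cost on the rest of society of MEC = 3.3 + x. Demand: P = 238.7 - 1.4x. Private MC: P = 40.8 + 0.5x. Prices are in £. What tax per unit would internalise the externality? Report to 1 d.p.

Social marginal cost = private MC + MEC = 44.1 + 1.5x.
Set SMC = demand: 44.1 + 1.5x = 238.7 - 1.4x → x* = 67.1034.
The Pigouvian tax equals MEC at x*: 3.3 + 1.0×67.1034 = 70.4034.

tax = £70.4 per unit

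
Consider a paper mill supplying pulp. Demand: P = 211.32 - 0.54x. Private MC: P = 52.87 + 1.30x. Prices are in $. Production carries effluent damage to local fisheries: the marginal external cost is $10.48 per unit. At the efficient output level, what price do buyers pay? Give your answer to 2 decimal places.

P = $167.89

Social marginal cost = private MC + MEC = 63.35 + 1.30x.
Set SMC = demand: 63.35 + 1.30x = 211.32 - 0.54x → x* = 80.4185.
Consumer price on the demand curve at x*: 211.32 − 0.54×80.4185 = 167.8940.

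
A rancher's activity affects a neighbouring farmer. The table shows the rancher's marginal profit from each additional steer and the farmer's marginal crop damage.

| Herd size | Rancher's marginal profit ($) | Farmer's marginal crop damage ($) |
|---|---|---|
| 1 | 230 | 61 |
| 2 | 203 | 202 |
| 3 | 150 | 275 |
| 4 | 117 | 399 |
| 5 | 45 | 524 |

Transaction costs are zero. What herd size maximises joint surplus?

2

Bargaining reaches the level where marginal profit last exceeds marginal crop damage.
That holds through level 2 (203 ≥ 202) but not at 3 (150 < 275).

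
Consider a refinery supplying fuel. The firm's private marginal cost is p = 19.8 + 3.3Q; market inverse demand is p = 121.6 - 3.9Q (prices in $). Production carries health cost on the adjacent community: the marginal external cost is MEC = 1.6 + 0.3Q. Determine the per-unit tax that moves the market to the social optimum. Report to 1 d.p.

tax = $5.6 per unit

Social marginal cost = private MC + MEC = 21.4 + 3.6Q.
Set SMC = demand: 21.4 + 3.6Q = 121.6 - 3.9Q → Q* = 13.3600.
The Pigouvian tax equals MEC at Q*: 1.6 + 0.3×13.3600 = 5.6080.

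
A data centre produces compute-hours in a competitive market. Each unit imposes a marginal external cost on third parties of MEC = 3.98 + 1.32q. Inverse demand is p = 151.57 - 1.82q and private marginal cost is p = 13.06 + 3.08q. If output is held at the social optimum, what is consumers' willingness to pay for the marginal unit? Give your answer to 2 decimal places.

P = 112.21

Social marginal cost = private MC + MEC = 17.04 + 4.40q.
Set SMC = demand: 17.04 + 4.40q = 151.57 - 1.82q → q* = 21.6286.
Consumer price on the demand curve at q*: 151.57 − 1.82×21.6286 = 112.2059.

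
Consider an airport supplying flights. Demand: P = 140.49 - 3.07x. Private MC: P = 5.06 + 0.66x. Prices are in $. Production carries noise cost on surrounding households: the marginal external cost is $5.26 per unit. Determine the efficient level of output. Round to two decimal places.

Social marginal cost = private MC + MEC = 10.32 + 0.66x.
Set SMC = demand: 10.32 + 0.66x = 140.49 - 3.07x → x* = 34.8981.

x* = 34.90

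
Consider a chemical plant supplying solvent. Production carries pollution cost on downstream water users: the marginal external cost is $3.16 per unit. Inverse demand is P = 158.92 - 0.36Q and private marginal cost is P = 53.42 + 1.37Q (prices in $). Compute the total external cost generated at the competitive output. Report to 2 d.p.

$192.71

Market equilibrium (private): 53.42 + 1.37Q = 158.92 - 0.36Q → Q_m = 60.9827.
Total external cost = MEC × Q_m = 3.16 × 60.9827 = 192.7053.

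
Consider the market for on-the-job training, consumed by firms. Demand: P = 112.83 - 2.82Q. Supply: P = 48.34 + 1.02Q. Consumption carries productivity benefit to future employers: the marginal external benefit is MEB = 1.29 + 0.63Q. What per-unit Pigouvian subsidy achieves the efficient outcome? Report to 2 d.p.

subsidy = 14.20 per unit

Social marginal benefit = demand + MEB = 114.12 - 2.19Q.
Set SMB = MC: 114.12 - 2.19Q = 48.34 + 1.02Q → Q* = 20.4922.
The Pigouvian subsidy equals MEB at Q*: 1.29 + 0.63×20.4922 = 14.2001.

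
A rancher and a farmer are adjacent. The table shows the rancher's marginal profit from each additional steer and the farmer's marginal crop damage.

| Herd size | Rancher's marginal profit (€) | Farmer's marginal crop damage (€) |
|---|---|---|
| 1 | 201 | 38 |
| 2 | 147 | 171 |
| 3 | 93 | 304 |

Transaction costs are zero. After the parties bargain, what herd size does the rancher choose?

1

Bargaining reaches the level where marginal profit last exceeds marginal crop damage.
That holds through level 1 (201 ≥ 38) but not at 2 (147 < 171).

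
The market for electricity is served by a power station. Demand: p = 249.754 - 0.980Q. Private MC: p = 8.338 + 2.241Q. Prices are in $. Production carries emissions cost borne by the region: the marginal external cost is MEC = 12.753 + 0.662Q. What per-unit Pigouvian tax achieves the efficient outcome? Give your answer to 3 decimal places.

Social marginal cost = private MC + MEC = 21.091 + 2.903Q.
Set SMC = demand: 21.091 + 2.903Q = 249.754 - 0.980Q → Q* = 58.8882.
The Pigouvian tax equals MEC at Q*: 12.753 + 0.662×58.8882 = 51.7370.

tax = $51.737 per unit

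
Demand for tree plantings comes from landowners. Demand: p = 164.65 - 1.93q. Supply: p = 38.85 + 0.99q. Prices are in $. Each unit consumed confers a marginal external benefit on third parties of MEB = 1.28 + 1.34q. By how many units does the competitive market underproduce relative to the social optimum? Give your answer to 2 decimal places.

37.35 units

Market equilibrium (private): 38.85 + 0.99q = 164.65 - 1.93q → q_m = 43.0822.
Social marginal benefit = demand + MEB = 165.93 - 0.59q.
Set SMB = MC: 165.93 - 0.59q = 38.85 + 0.99q → q* = 80.4304.
Gap = |43.0822 − 80.4304| = 37.3482.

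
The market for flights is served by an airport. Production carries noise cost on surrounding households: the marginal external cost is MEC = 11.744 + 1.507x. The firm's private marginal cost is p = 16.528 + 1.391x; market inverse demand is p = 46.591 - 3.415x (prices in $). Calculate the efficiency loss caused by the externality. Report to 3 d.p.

Market equilibrium (private): 16.528 + 1.391x = 46.591 - 3.415x → x_m = 6.2553.
Social marginal cost = private MC + MEC = 28.272 + 2.898x.
Set SMC = demand: 28.272 + 2.898x = 46.591 - 3.415x → x* = 2.9018.
The loss is the area between SMC and demand from x* to x_m; with linear curves that's a triangle of height MEC(x_m).
DWL = ½ × 3.3535 × 21.1707 = 35.4980.

DWL = $35.498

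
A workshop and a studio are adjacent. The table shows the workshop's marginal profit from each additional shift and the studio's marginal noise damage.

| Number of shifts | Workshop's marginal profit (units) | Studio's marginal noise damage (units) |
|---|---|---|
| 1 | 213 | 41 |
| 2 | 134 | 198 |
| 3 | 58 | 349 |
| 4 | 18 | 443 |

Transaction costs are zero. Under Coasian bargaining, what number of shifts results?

1

Bargaining reaches the level where marginal profit last exceeds marginal noise damage.
That holds through level 1 (213 ≥ 41) but not at 2 (134 < 198).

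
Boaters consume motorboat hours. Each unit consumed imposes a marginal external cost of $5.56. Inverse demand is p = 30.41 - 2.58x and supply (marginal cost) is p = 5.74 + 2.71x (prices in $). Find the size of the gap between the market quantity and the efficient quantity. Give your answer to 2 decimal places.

Market equilibrium (private): 5.74 + 2.71x = 30.41 - 2.58x → x_m = 4.6635.
Social marginal benefit = demand − MEC = 24.85 - 2.58x.
Set SMB = MC: 24.85 - 2.58x = 5.74 + 2.71x → x* = 3.6125.
Gap = |4.6635 − 3.6125| = 1.0510.

1.05 units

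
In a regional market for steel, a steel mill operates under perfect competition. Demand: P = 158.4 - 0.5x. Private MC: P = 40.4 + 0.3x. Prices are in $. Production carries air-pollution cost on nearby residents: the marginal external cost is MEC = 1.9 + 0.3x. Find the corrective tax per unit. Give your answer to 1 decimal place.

tax = $33.6 per unit

Social marginal cost = private MC + MEC = 42.3 + 0.6x.
Set SMC = demand: 42.3 + 0.6x = 158.4 - 0.5x → x* = 105.5455.
The Pigouvian tax equals MEC at x*: 1.9 + 0.3×105.5455 = 33.5637.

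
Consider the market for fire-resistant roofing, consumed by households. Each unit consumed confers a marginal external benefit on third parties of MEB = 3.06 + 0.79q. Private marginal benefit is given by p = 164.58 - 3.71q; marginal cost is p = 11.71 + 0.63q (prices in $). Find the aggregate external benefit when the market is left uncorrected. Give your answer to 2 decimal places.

$597.86

Market equilibrium (private): 11.71 + 0.63q = 164.58 - 3.71q → q_m = 35.2235.
Total external benefit = ∫₀^{q_m} (3.06 + 0.79q) dq = 3.06×35.2235 + ½×0.79×35.2235² = 597.8584.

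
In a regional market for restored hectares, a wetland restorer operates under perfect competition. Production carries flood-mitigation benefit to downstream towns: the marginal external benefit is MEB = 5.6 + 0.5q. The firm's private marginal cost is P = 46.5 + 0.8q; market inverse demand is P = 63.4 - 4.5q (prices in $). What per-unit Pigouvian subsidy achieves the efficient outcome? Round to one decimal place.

subsidy = $7.9 per unit

Social marginal cost = private MC − MEB = 40.9 + 0.3q.
Set SMC = demand: 40.9 + 0.3q = 63.4 - 4.5q → q* = 4.6875.
The Pigouvian subsidy equals MEB at q*: 5.6 + 0.5×4.6875 = 7.9438.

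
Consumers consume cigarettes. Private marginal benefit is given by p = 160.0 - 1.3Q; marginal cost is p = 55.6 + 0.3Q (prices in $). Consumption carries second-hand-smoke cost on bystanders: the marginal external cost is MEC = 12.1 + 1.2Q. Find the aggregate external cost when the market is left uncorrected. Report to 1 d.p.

Market equilibrium (private): 55.6 + 0.3Q = 160.0 - 1.3Q → Q_m = 65.2500.
Total external cost = ∫₀^{Q_m} (12.1 + 1.2Q) dQ = 12.1×65.2500 + ½×1.2×65.2500² = 3344.0625.

$3344.1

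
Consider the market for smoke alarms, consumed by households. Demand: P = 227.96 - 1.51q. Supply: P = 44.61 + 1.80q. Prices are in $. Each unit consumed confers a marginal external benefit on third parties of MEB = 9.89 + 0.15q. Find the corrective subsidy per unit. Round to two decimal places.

subsidy = $19.06 per unit

Social marginal benefit = demand + MEB = 237.85 - 1.36q.
Set SMB = MC: 237.85 - 1.36q = 44.61 + 1.80q → q* = 61.1519.
The Pigouvian subsidy equals MEB at q*: 9.89 + 0.15×61.1519 = 19.0628.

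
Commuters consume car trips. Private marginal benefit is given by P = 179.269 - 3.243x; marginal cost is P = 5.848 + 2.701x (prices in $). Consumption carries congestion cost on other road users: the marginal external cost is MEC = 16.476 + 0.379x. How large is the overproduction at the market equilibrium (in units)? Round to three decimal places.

4.355 units

Market equilibrium (private): 5.848 + 2.701x = 179.269 - 3.243x → x_m = 29.1758.
Social marginal benefit = demand − MEC = 162.793 - 3.622x.
Set SMB = MC: 162.793 - 3.622x = 5.848 + 2.701x → x* = 24.8213.
Gap = |29.1758 − 24.8213| = 4.3545.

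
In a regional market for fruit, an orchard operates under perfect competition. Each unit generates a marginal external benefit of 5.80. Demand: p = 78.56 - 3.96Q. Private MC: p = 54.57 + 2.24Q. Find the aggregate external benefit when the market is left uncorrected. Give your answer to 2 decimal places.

22.44

Market equilibrium (private): 54.57 + 2.24Q = 78.56 - 3.96Q → Q_m = 3.8694.
Total external benefit = MEB × Q_m = 5.80 × 3.8694 = 22.4425.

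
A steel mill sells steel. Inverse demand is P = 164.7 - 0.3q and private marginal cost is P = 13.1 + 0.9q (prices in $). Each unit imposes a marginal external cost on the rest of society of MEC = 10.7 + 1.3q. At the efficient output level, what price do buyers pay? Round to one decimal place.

P = $147.8

Social marginal cost = private MC + MEC = 23.8 + 2.2q.
Set SMC = demand: 23.8 + 2.2q = 164.7 - 0.3q → q* = 56.3600.
Consumer price on the demand curve at q*: 164.7 − 0.3×56.3600 = 147.7920.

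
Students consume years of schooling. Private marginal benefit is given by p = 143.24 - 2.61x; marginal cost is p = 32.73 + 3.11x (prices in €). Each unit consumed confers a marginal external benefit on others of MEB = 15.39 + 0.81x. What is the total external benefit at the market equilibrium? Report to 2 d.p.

Market equilibrium (private): 32.73 + 3.11x = 143.24 - 2.61x → x_m = 19.3199.
Total external benefit = ∫₀^{x_m} (15.39 + 0.81x) dx = 15.39×19.3199 + ½×0.81×19.3199² = 448.5030.

€448.50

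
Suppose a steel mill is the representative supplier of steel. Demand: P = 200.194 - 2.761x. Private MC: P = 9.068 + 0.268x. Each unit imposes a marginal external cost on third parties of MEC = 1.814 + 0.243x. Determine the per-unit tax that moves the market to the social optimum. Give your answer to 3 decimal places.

tax = 15.874 per unit

Social marginal cost = private MC + MEC = 10.882 + 0.511x.
Set SMC = demand: 10.882 + 0.511x = 200.194 - 2.761x → x* = 57.8582.
The Pigouvian tax equals MEC at x*: 1.814 + 0.243×57.8582 = 15.8735.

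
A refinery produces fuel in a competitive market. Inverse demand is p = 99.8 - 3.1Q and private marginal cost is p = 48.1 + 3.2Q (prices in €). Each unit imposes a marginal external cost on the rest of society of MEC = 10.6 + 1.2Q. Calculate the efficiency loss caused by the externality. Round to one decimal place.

DWL = €27.9

Market equilibrium (private): 48.1 + 3.2Q = 99.8 - 3.1Q → Q_m = 8.2063.
Social marginal cost = private MC + MEC = 58.7 + 4.4Q.
Set SMC = demand: 58.7 + 4.4Q = 99.8 - 3.1Q → Q* = 5.4800.
The loss is the area between SMC and demand from Q* to Q_m; with linear curves that's a triangle of height MEC(Q_m).
DWL = ½ × 2.7263 × 20.4476 = 27.8731.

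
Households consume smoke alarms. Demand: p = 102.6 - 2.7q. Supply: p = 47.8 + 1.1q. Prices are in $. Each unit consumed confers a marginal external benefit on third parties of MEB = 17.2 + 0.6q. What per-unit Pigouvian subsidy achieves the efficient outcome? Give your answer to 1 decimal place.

subsidy = $30.7 per unit

Social marginal benefit = demand + MEB = 119.8 - 2.1q.
Set SMB = MC: 119.8 - 2.1q = 47.8 + 1.1q → q* = 22.5000.
The Pigouvian subsidy equals MEB at q*: 17.2 + 0.6×22.5000 = 30.7000.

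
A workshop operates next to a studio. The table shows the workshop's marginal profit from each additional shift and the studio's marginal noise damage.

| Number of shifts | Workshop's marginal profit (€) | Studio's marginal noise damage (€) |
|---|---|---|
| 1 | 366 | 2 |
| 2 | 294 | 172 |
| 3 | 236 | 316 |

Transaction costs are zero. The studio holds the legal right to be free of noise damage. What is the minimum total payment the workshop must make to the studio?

Efficient level: marginal profit ≥ marginal noise damage through level 2, so k* = 2.
With the studio holding the right, the workshop must at least compensate total damage at k*: 2 + 172 = 174.

€174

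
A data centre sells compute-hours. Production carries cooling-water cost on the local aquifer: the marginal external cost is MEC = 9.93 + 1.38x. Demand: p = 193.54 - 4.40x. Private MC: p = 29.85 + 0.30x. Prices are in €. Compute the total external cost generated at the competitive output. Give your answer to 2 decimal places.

Market equilibrium (private): 29.85 + 0.30x = 193.54 - 4.40x → x_m = 34.8277.
Total external cost = ∫₀^{x_m} (9.93 + 1.38x) dx = 9.93×34.8277 + ½×1.38×34.8277² = 1182.7875.

€1182.79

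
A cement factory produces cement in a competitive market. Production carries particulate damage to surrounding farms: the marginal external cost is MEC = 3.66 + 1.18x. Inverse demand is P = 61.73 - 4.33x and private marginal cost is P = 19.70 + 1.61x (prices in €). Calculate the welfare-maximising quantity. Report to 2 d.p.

x* = 5.39

Social marginal cost = private MC + MEC = 23.36 + 2.79x.
Set SMC = demand: 23.36 + 2.79x = 61.73 - 4.33x → x* = 5.3890.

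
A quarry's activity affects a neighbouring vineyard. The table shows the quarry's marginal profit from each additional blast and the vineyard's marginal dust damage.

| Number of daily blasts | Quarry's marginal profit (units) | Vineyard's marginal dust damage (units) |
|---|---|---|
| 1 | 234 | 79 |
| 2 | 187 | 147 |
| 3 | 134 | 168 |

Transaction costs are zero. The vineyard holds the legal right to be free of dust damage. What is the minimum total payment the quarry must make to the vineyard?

226

Efficient level: marginal profit ≥ marginal dust damage through level 2, so k* = 2.
With the vineyard holding the right, the quarry must at least compensate total damage at k*: 79 + 147 = 226.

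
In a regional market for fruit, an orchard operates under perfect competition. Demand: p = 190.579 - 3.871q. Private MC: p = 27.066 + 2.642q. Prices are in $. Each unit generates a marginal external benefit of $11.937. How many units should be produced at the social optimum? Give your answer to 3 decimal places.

Social marginal cost = private MC − MEB = 15.129 + 2.642q.
Set SMC = demand: 15.129 + 2.642q = 190.579 - 3.871q → q* = 26.9384.

q* = 26.938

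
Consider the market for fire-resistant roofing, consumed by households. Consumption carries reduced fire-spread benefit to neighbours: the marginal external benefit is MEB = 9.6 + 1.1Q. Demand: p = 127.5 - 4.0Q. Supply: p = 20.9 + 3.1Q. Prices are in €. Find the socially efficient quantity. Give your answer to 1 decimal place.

Social marginal benefit = demand + MEB = 137.1 - 2.9Q.
Set SMB = MC: 137.1 - 2.9Q = 20.9 + 3.1Q → Q* = 19.3667.

Q* = 19.4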